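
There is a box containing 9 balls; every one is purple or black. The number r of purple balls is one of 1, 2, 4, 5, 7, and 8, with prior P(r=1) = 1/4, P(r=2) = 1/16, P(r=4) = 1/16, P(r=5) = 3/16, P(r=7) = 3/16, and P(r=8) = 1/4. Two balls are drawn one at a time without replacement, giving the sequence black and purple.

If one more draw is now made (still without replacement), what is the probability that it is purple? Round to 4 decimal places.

For each hypothesis, P(data | H) works out to: P(data | r = 1) = (8/9)(1/8) = 1/9; P(data | r = 2) = (7/9)(2/8) = 7/36; P(data | r = 4) = (5/9)(4/8) = 5/18; P(data | r = 5) = (4/9)(5/8) = 5/18; P(data | r = 7) = (2/9)(7/8) = 7/36; P(data | r = 8) = (1/9)(8/8) = 1/9.
Weighting by the prior gives 1/4 · 1/9 = 1/36, 1/16 · 7/36 = 7/576, 1/16 · 5/18 = 5/288, 3/16 · 5/18 = 5/96, 3/16 · 7/36 = 7/192, 1/4 · 1/9 = 1/36; these sum to 25/144.
Dividing through by the total gives posterior P(r = 1 | data) = 4/25, P(r = 2 | data) = 7/100, P(r = 4 | data) = 1/10, P(r = 5 | data) = 3/10, P(r = 7 | data) = 21/100, P(r = 8 | data) = 4/25.
So P(purple next | data) = Σ P(purple next | H) P(H | data) = (0)(4/25) + (1/7)(7/100) + (3/7)(1/10) + (4/7)(3/10) + (6/7)(21/100) + (1)(4/25) = 79/140.

0.5643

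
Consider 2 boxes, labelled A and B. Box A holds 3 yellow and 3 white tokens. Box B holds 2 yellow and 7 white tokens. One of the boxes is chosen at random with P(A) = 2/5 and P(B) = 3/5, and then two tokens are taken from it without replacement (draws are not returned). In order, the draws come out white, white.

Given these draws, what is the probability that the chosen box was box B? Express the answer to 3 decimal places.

0.814

For each hypothesis, P(data | H) works out to: P(data | box A) = (3/6)(2/5) = 1/5; P(data | box B) = (7/9)(6/8) = 7/12.
Weighting by the prior gives 2/5 · 1/5 = 2/25, 3/5 · 7/12 = 7/20; with total 43/100.
So P(box B | data) = (7/20) / (43/100) = 35/43.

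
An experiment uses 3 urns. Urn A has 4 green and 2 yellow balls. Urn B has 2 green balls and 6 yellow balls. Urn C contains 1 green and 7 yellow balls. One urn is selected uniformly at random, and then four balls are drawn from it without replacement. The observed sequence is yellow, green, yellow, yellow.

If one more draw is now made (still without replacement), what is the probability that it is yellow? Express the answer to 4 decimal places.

Under each hypothesis, the probability of the observed sequence is: P(data | urn A) = (2/6)(4/5)(1/4)(0/3) = 0; P(data | urn B) = (6/8)(2/7)(5/6)(4/5) = 1/7; P(data | urn C) = (7/8)(1/7)(6/6)(5/5) = 1/8.
Weighting by the prior gives 1/3 · 0 = 0, 1/3 · 1/7 = 1/21, 1/3 · 1/8 = 1/24; summing to 5/56.
The posterior is then P(urn A | data) = 0, P(urn B | data) = 8/15, P(urn C | data) = 7/15.
So P(yellow next | data) = Σ P(yellow next | H) P(H | data) = (3/4)(8/15) + (1)(7/15) = 13/15.

0.8667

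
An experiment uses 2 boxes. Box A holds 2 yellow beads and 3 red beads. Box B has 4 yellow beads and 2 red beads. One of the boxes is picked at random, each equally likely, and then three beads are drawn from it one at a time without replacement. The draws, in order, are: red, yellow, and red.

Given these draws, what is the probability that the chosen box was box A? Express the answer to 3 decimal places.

0.750

The likelihood of the observed sequence under each hypothesis: P(data | box A) = (3/5)(2/4)(2/3) = 1/5; P(data | box B) = (2/6)(4/5)(1/4) = 1/15.
Multiplying each by its prior: 1/2 · 1/5 = 1/10, 1/2 · 1/15 = 1/30; with total 2/15.
By Bayes' rule, P(box A | data) = (1/10) / (2/15) = 3/4.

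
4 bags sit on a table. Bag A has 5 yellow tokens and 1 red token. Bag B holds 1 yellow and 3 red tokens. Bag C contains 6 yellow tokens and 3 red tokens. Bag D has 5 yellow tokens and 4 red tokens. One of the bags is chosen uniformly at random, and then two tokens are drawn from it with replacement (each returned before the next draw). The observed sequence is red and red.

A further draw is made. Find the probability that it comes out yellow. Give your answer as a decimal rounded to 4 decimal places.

0.3867

For each hypothesis, P(data | H) works out to: P(data | bag A) = (1/6)(1/6) = 0.027778; P(data | bag B) = (3/4)(3/4) = 0.5625; P(data | bag C) = (3/9)(3/9) = 0.11111; P(data | bag D) = (4/9)(4/9) = 0.19753.
Weighting by the prior gives 1/4 · 0.027778 = 0.0069444, 1/4 · 0.5625 = 0.14062, 1/4 · 0.11111 = 0.027778, 1/4 · 0.19753 = 0.049383; these sum to 0.22473.
The posterior is then P(bag A | data) = 0.030901, P(bag B | data) = 0.62575, P(bag C | data) = 0.12361, P(bag D | data) = 0.21974.
So P(yellow next | data) = Σ P(yellow next | H) P(H | data) = (5/6)(0.030901) + (1/4)(0.62575) + (2/3)(0.12361) + (5/9)(0.21974) = 0.38667.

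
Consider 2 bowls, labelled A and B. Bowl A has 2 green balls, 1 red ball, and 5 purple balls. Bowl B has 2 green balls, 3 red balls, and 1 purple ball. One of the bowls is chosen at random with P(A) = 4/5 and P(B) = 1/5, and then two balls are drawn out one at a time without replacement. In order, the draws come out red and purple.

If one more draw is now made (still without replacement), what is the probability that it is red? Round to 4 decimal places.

0.1094

Compute the likelihood of the observed sequence for each case: P(data | bowl A) = (1/8)(5/7) = 5/56; P(data | bowl B) = (3/6)(1/5) = 1/10.
The prior-weighted likelihoods are 4/5 · 5/56 = 1/14, 1/5 · 1/10 = 1/50; with total 16/175.
The posterior is then P(bowl A | data) = 25/32, P(bowl B | data) = 7/32.
Averaging over the posterior, P(red next | data) = (0)(25/32) + (1/2)(7/32) = 7/64.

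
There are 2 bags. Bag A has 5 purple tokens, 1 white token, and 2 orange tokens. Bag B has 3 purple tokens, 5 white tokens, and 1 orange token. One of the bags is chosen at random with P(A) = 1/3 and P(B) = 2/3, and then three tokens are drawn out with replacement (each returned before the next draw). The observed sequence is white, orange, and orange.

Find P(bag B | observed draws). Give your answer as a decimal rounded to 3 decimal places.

Compute the likelihood of the observed sequence for each case: P(data | bag A) = (1/8)(2/8)(2/8) = 0.0078125; P(data | bag B) = (5/9)(1/9)(1/9) = 0.0068587.
Multiplying each by its prior: 1/3 · 0.0078125 = 0.0026042, 2/3 · 0.0068587 = 0.0045725; these sum to 0.0071766.
So P(bag B | data) = (0.0045725) / (0.0071766) = 0.63713.

0.637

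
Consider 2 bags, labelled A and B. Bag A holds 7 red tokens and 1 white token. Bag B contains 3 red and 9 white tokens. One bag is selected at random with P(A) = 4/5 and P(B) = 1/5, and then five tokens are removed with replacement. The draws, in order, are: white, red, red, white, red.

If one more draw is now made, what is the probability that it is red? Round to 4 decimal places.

0.7666

For each hypothesis, P(data | H) works out to: P(data | bag A) = (1/8)(7/8)(7/8)(1/8)(7/8) = 0.010468; P(data | bag B) = (9/12)(3/12)(3/12)(9/12)(3/12) = 0.0087891.
Weighting by the prior gives 4/5 · 0.010468 = 0.008374, 1/5 · 0.0087891 = 0.0017578; with total 0.010132.
Dividing through by the total gives posterior P(bag A | data) = 0.82651, P(bag B | data) = 0.17349.
Averaging over the posterior, P(red next | data) = (7/8)(0.82651) + (1/4)(0.17349) = 0.76657.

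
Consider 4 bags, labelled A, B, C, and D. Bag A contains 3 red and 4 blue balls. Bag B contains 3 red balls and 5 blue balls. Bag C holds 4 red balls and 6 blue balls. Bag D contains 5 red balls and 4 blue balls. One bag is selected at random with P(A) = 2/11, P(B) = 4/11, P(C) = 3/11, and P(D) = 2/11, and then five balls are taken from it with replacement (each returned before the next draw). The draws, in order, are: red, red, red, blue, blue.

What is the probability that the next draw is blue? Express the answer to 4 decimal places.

0.5633

The likelihood of the observed sequence under each hypothesis: P(data | bag A) = (3/7)(3/7)(3/7)(4/7)(4/7) = 0.025704; P(data | bag B) = (3/8)(3/8)(3/8)(5/8)(5/8) = 0.020599; P(data | bag C) = (4/10)(4/10)(4/10)(6/10)(6/10) = 0.02304; P(data | bag D) = (5/9)(5/9)(5/9)(4/9)(4/9) = 0.03387.
Weighting by the prior gives 2/11 · 0.025704 = 0.0046734, 4/11 · 0.020599 = 0.0074907, 3/11 · 0.02304 = 0.0062836, 2/11 · 0.03387 = 0.0061582; these sum to 0.024606.
Dividing through by the total gives posterior P(bag A | data) = 0.18993, P(bag B | data) = 0.30443, P(bag C | data) = 0.25537, P(bag D | data) = 0.25027.
Averaging over the posterior, P(blue next | data) = (4/7)(0.18993) + (5/8)(0.30443) + (3/5)(0.25537) + (4/9)(0.25027) = 0.56325.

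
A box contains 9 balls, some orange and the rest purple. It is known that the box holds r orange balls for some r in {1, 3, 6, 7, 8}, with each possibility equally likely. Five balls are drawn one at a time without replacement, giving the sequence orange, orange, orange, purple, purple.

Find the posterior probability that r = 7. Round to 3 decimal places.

0.318

For each hypothesis, P(data | H) works out to: P(data | r = 1) = (1/9)(0/8) = 0; P(data | r = 3) = (3/9)(2/8)(1/7)(6/6)(5/5) = 1/84; P(data | r = 6) = (6/9)(5/8)(4/7)(3/6)(2/5) = 1/21; P(data | r = 7) = (7/9)(6/8)(5/7)(2/6)(1/5) = 1/36; P(data | r = 8) = (8/9)(7/8)(6/7)(1/6)(0/5) = 0.
Weighting by the prior gives 1/5 · 0 = 0, 1/5 · 1/84 = 1/420, 1/5 · 1/21 = 1/105, 1/5 · 1/36 = 1/180, 1/5 · 0 = 0; with total 11/630.
Hence P(r = 7 | data) = (1/180) / (11/630) = 7/22.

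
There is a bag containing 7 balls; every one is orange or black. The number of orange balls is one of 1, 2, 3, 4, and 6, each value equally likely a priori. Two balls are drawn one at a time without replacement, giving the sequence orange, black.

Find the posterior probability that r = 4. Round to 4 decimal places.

The likelihood of the observed sequence under each hypothesis: P(data | r = 1) = (1/7)(6/6) = 1/7; P(data | r = 2) = (2/7)(5/6) = 5/21; P(data | r = 3) = (3/7)(4/6) = 2/7; P(data | r = 4) = (4/7)(3/6) = 2/7; P(data | r = 6) = (6/7)(1/6) = 1/7.
The prior-weighted likelihoods are 1/5 · 1/7 = 1/35, 1/5 · 5/21 = 1/21, 1/5 · 2/7 = 2/35, 1/5 · 2/7 = 2/35, 1/5 · 1/7 = 1/35; summing to 23/105.
Therefore the posterior P(r = 4 | data) = (2/35) / (23/105) = 6/23.

0.2609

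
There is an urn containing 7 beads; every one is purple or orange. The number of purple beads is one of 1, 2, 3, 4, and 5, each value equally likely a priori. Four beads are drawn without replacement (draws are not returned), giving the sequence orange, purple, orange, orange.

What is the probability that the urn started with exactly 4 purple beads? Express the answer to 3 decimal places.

0.071

Under each hypothesis, the probability of the observed sequence is: P(data | r = 1) = (6/7)(1/6)(5/5)(4/4) = 1/7; P(data | r = 2) = (5/7)(2/6)(4/5)(3/4) = 1/7; P(data | r = 3) = (4/7)(3/6)(3/5)(2/4) = 3/35; P(data | r = 4) = (3/7)(4/6)(2/5)(1/4) = 1/35; P(data | r = 5) = (2/7)(5/6)(1/5)(0/4) = 0.
Weighting by the prior gives 1/5 · 1/7 = 1/35, 1/5 · 1/7 = 1/35, 1/5 · 3/35 = 3/175, 1/5 · 1/35 = 1/175, 1/5 · 0 = 0; summing to 2/25.
Therefore the posterior P(r = 4 | data) = (1/175) / (2/25) = 1/14.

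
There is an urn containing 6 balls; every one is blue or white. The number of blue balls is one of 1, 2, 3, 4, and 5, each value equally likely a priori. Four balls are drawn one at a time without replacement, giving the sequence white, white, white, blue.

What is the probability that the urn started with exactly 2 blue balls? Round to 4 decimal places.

Compute the likelihood of the observed sequence for each case: P(data | r = 1) = (5/6)(4/5)(3/4)(1/3) = 1/6; P(data | r = 2) = (4/6)(3/5)(2/4)(2/3) = 2/15; P(data | r = 3) = (3/6)(2/5)(1/4)(3/3) = 1/20; P(data | r = 4) = (2/6)(1/5)(0/4) = 0; P(data | r = 5) = (1/6)(0/5) = 0.
Multiplying each by its prior: 1/5 · 1/6 = 1/30, 1/5 · 2/15 = 2/75, 1/5 · 1/20 = 1/100, 1/5 · 0 = 0, 1/5 · 0 = 0; summing to 7/100.
Therefore the posterior P(r = 2 | data) = (2/75) / (7/100) = 8/21.

0.3810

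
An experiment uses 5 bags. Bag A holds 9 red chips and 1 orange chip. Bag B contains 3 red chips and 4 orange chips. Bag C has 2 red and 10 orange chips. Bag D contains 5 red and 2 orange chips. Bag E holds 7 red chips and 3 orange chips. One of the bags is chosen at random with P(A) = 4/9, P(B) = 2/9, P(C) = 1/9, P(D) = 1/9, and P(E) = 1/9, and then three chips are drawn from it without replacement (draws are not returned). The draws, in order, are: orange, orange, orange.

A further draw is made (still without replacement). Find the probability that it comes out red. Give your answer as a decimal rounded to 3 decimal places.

For each hypothesis, P(data | H) works out to: P(data | bag A) = (1/10)(0/9) = 0; P(data | bag B) = (4/7)(3/6)(2/5) = 0.11429; P(data | bag C) = (10/12)(9/11)(8/10) = 0.54545; P(data | bag D) = (2/7)(1/6)(0/5) = 0; P(data | bag E) = (3/10)(2/9)(1/8) = 0.0083333.
The prior-weighted likelihoods are 4/9 · 0 = 0, 2/9 · 0.11429 = 0.025397, 1/9 · 0.54545 = 0.060606, 1/9 · 0 = 0, 1/9 · 0.0083333 = 0.00092593; summing to 0.086929.
Dividing through by the total gives posterior P(bag A | data) = 0, P(bag B | data) = 0.29216, P(bag C | data) = 0.69719, P(bag D | data) = 0, P(bag E | data) = 0.010652.
The predictive probability is P(red next | data) = (3/4)(0.29216) + (2/9)(0.69719) + (1)(0.010652) = 0.3847.

0.385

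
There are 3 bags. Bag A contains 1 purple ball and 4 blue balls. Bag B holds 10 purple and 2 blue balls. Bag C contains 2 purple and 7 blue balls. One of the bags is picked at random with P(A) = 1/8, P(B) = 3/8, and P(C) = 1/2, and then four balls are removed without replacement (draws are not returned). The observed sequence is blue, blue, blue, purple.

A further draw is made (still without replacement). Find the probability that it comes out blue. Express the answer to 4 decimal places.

For each hypothesis, P(data | H) works out to: P(data | bag A) = (4/5)(3/4)(2/3)(1/2) = 1/5; P(data | bag B) = (2/12)(1/11)(0/10) = 0; P(data | bag C) = (7/9)(6/8)(5/7)(2/6) = 5/36.
Multiplying each by its prior: 1/8 · 1/5 = 1/40, 3/8 · 0 = 0, 1/2 · 5/36 = 5/72; these sum to 17/180.
Normalising, the posterior is P(bag A | data) = 9/34, P(bag B | data) = 0, P(bag C | data) = 25/34.
The predictive probability is P(blue next | data) = (1)(9/34) + (4/5)(25/34) = 29/34.

0.8529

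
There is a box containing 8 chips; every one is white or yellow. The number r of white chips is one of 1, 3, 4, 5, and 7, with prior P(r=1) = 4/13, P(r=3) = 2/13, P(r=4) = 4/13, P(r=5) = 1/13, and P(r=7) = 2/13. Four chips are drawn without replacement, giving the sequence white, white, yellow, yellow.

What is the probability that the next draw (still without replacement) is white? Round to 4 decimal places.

0.4679

For each hypothesis, P(data | H) works out to: P(data | r = 1) = (1/8)(0/7) = 0; P(data | r = 3) = (3/8)(2/7)(5/6)(4/5) = 1/14; P(data | r = 4) = (4/8)(3/7)(4/6)(3/5) = 3/35; P(data | r = 5) = (5/8)(4/7)(3/6)(2/5) = 1/14; P(data | r = 7) = (7/8)(6/7)(1/6)(0/5) = 0.
The prior-weighted likelihoods are 4/13 · 0 = 0, 2/13 · 1/14 = 1/91, 4/13 · 3/35 = 12/455, 1/13 · 1/14 = 1/182, 2/13 · 0 = 0; with total 3/70.
The posterior is then P(r = 1 | data) = 0, P(r = 3 | data) = 10/39, P(r = 4 | data) = 8/13, P(r = 5 | data) = 5/39, P(r = 7 | data) = 0.
Averaging over the posterior, P(white next | data) = (1/4)(10/39) + (1/2)(8/13) + (3/4)(5/39) = 73/156.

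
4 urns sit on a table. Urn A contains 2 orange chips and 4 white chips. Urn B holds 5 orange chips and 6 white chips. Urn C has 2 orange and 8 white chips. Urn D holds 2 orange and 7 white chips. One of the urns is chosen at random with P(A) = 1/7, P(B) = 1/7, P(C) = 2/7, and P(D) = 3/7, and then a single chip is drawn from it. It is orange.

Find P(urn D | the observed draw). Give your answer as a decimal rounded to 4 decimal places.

0.3595

The likelihood of this draw under each hypothesis: P(data | urn A) = (2/6) = 1/3; P(data | urn B) = (5/11) = 5/11; P(data | urn C) = (2/10) = 1/5; P(data | urn D) = (2/9) = 2/9.
The prior-weighted likelihoods are 1/7 · 1/3 = 1/21, 1/7 · 5/11 = 5/77, 2/7 · 1/5 = 2/35, 3/7 · 2/9 = 2/21; with total 102/385.
By Bayes' rule, P(urn D | data) = (2/21) / (102/385) = 55/153.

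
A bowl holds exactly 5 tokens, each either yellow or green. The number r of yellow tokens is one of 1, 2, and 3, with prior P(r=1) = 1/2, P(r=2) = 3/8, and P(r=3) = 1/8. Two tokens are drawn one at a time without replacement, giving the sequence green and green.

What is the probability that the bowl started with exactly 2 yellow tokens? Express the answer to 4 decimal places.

0.2647

Compute the likelihood of the observed sequence for each case: P(data | r = 1) = (4/5)(3/4) = 3/5; P(data | r = 2) = (3/5)(2/4) = 3/10; P(data | r = 3) = (2/5)(1/4) = 1/10.
Multiplying each by its prior: 1/2 · 3/5 = 3/10, 3/8 · 3/10 = 9/80, 1/8 · 1/10 = 1/80; with total 17/40.
Therefore the posterior P(r = 2 | data) = (9/80) / (17/40) = 9/34.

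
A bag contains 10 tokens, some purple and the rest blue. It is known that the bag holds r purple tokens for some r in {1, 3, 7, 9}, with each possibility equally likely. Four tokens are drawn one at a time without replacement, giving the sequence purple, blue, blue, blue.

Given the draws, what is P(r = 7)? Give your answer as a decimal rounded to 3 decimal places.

0.036

For each hypothesis, P(data | H) works out to: P(data | r = 1) = (1/10)(9/9)(8/8)(7/7) = 1/10; P(data | r = 3) = (3/10)(7/9)(6/8)(5/7) = 1/8; P(data | r = 7) = (7/10)(3/9)(2/8)(1/7) = 1/120; P(data | r = 9) = (9/10)(1/9)(0/8) = 0.
Weighting by the prior gives 1/4 · 1/10 = 1/40, 1/4 · 1/8 = 1/32, 1/4 · 1/120 = 1/480, 1/4 · 0 = 0; these sum to 7/120.
Therefore the posterior P(r = 7 | data) = (1/480) / (7/120) = 1/28.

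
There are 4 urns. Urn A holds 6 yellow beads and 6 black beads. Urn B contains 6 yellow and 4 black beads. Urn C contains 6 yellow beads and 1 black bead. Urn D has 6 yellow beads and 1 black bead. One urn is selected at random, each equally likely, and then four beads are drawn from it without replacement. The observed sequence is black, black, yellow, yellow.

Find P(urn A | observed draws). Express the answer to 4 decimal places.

0.5147

The likelihood of the observed sequence under each hypothesis: P(data | urn A) = (6/12)(5/11)(6/10)(5/9) = 5/66; P(data | urn B) = (4/10)(3/9)(6/8)(5/7) = 1/14; P(data | urn C) = (1/7)(0/6) = 0; P(data | urn D) = (1/7)(0/6) = 0.
Multiplying each by its prior: 1/4 · 5/66 = 5/264, 1/4 · 1/14 = 1/56, 1/4 · 0 = 0, 1/4 · 0 = 0; summing to 17/462.
So P(urn A | data) = (5/264) / (17/462) = 35/68.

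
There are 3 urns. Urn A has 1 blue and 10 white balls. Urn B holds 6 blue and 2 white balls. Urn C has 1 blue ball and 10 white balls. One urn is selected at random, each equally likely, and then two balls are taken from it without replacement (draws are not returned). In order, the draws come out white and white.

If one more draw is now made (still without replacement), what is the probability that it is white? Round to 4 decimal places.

Compute the likelihood of the observed sequence for each case: P(data | urn A) = (10/11)(9/10) = 9/11; P(data | urn B) = (2/8)(1/7) = 1/28; P(data | urn C) = (10/11)(9/10) = 9/11.
Multiplying each by its prior: 1/3 · 9/11 = 3/11, 1/3 · 1/28 = 1/84, 1/3 · 9/11 = 3/11; summing to 515/924.
The posterior is then P(urn A | data) = 252/515, P(urn B | data) = 11/515, P(urn C | data) = 252/515.
Averaging over the posterior, P(white next | data) = (8/9)(252/515) + (0)(11/515) + (8/9)(252/515) = 448/515.

0.8699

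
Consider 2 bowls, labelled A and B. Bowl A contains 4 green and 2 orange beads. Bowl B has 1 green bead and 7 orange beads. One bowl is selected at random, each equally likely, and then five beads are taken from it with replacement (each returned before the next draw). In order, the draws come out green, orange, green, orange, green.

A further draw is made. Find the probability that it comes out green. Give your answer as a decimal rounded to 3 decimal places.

0.643

For each hypothesis, P(data | H) works out to: P(data | bowl A) = (4/6)(2/6)(4/6)(2/6)(4/6) = 0.032922; P(data | bowl B) = (1/8)(7/8)(1/8)(7/8)(1/8) = 0.0014954.
The prior-weighted likelihoods are 1/2 · 0.032922 = 0.016461, 1/2 · 0.0014954 = 0.00074768; summing to 0.017209.
Normalising, the posterior is P(bowl A | data) = 0.95655, P(bowl B | data) = 0.043448.
The predictive probability is P(green next | data) = (2/3)(0.95655) + (1/8)(0.043448) = 0.64313.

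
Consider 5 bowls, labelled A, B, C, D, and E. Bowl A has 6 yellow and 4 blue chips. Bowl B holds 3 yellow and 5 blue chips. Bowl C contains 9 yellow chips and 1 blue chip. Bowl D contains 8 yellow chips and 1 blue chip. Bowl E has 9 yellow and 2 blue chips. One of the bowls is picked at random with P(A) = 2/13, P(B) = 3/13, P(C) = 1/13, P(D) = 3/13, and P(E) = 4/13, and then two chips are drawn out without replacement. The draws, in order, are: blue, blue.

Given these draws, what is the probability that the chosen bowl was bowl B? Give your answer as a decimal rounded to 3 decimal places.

0.759

Under each hypothesis, the probability of the observed sequence is: P(data | bowl A) = (4/10)(3/9) = 0.13333; P(data | bowl B) = (5/8)(4/7) = 0.35714; P(data | bowl C) = (1/10)(0/9) = 0; P(data | bowl D) = (1/9)(0/8) = 0; P(data | bowl E) = (2/11)(1/10) = 0.018182.
Weighting by the prior gives 2/13 · 0.13333 = 0.020513, 3/13 · 0.35714 = 0.082418, 1/13 · 0 = 0, 3/13 · 0 = 0, 4/13 · 0.018182 = 0.0055944; with total 0.10852.
Hence P(bowl B | data) = (0.082418) / (0.10852) = 0.75944.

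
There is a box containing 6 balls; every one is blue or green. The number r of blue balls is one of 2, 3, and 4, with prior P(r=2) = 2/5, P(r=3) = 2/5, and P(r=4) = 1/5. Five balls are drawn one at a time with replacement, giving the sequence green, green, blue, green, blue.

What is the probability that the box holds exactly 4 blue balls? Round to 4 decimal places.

Compute the likelihood of the observed sequence for each case: P(data | r = 2) = (4/6)(4/6)(2/6)(4/6)(2/6) = 0.032922; P(data | r = 3) = (3/6)(3/6)(3/6)(3/6)(3/6) = 0.03125; P(data | r = 4) = (2/6)(2/6)(4/6)(2/6)(4/6) = 0.016461.
Weighting by the prior gives 2/5 · 0.032922 = 0.013169, 2/5 · 0.03125 = 0.0125, 1/5 · 0.016461 = 0.0032922; summing to 0.028961.
Therefore the posterior P(r = 4 | data) = (0.0032922) / (0.028961) = 0.11368.

0.1137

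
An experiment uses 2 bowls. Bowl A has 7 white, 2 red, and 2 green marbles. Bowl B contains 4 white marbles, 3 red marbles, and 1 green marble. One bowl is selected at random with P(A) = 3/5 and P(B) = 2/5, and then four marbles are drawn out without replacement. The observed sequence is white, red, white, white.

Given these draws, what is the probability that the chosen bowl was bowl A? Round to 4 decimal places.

Under each hypothesis, the probability of the observed sequence is: P(data | bowl A) = (7/11)(2/10)(6/9)(5/8) = 0.05303; P(data | bowl B) = (4/8)(3/7)(3/6)(2/5) = 0.042857.
The prior-weighted likelihoods are 3/5 · 0.05303 = 0.031818, 2/5 · 0.042857 = 0.017143; summing to 0.048961.
So P(bowl A | data) = (0.031818) / (0.048961) = 0.64987.

0.6499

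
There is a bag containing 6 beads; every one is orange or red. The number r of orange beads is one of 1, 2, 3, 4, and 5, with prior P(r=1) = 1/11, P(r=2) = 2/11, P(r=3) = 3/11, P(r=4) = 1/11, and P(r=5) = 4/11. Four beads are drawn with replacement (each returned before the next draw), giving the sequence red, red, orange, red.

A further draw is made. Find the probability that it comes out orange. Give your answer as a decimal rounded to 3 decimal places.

0.393

The likelihood of the observed sequence under each hypothesis: P(data | r = 1) = (5/6)(5/6)(1/6)(5/6) = 0.096451; P(data | r = 2) = (4/6)(4/6)(2/6)(4/6) = 0.098765; P(data | r = 3) = (3/6)(3/6)(3/6)(3/6) = 0.0625; P(data | r = 4) = (2/6)(2/6)(4/6)(2/6) = 0.024691; P(data | r = 5) = (1/6)(1/6)(5/6)(1/6) = 0.003858.
The prior-weighted likelihoods are 1/11 · 0.096451 = 0.0087682, 2/11 · 0.098765 = 0.017957, 3/11 · 0.0625 = 0.017045, 1/11 · 0.024691 = 0.0022447, 4/11 · 0.003858 = 0.0014029; summing to 0.047419.
Dividing through by the total gives posterior P(r = 1 | data) = 0.18491, P(r = 2 | data) = 0.3787, P(r = 3 | data) = 0.35947, P(r = 4 | data) = 0.047337, P(r = 5 | data) = 0.029586.
Averaging over the posterior, P(orange next | data) = (1/6)(0.18491) + (1/3)(0.3787) + (1/2)(0.35947) + (2/3)(0.047337) + (5/6)(0.029586) = 0.393.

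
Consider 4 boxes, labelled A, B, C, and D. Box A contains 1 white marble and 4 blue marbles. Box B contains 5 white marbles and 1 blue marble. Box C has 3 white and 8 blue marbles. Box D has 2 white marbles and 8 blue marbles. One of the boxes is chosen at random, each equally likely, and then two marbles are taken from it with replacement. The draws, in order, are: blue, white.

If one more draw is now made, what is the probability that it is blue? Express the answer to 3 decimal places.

0.644

The likelihood of the observed sequence under each hypothesis: P(data | box A) = (4/5)(1/5) = 0.16; P(data | box B) = (1/6)(5/6) = 0.13889; P(data | box C) = (8/11)(3/11) = 0.19835; P(data | box D) = (8/10)(2/10) = 0.16.
The prior-weighted likelihoods are 1/4 · 0.16 = 0.04, 1/4 · 0.13889 = 0.034722, 1/4 · 0.19835 = 0.049587, 1/4 · 0.16 = 0.04; summing to 0.16431.
Dividing through by the total gives posterior P(box A | data) = 0.24344, P(box B | data) = 0.21132, P(box C | data) = 0.30179, P(box D | data) = 0.24344.
So P(blue next | data) = Σ P(blue next | H) P(H | data) = (4/5)(0.24344) + (1/6)(0.21132) + (8/11)(0.30179) + (4/5)(0.24344) = 0.64421.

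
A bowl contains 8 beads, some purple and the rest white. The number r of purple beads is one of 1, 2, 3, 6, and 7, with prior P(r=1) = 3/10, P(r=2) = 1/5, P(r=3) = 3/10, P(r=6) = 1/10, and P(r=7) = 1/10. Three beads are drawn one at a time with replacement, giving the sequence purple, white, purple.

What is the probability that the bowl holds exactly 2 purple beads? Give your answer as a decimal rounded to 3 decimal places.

0.148

Compute the likelihood of the observed sequence for each case: P(data | r = 1) = (1/8)(7/8)(1/8) = 0.013672; P(data | r = 2) = (2/8)(6/8)(2/8) = 0.046875; P(data | r = 3) = (3/8)(5/8)(3/8) = 0.087891; P(data | r = 6) = (6/8)(2/8)(6/8) = 0.14062; P(data | r = 7) = (7/8)(1/8)(7/8) = 0.095703.
The prior-weighted likelihoods are 3/10 · 0.013672 = 0.0041016, 1/5 · 0.046875 = 0.009375, 3/10 · 0.087891 = 0.026367, 1/10 · 0.14062 = 0.014063, 1/10 · 0.095703 = 0.0095703; with total 0.063477.
Therefore the posterior P(r = 2 | data) = (0.009375) / (0.063477) = 0.14769.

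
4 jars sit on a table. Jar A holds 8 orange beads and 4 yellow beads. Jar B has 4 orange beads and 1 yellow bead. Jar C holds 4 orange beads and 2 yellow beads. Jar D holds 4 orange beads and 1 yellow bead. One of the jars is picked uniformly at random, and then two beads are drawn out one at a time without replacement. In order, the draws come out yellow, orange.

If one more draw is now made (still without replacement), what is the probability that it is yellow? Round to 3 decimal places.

Under each hypothesis, the probability of the observed sequence is: P(data | jar A) = (4/12)(8/11) = 8/33; P(data | jar B) = (1/5)(4/4) = 1/5; P(data | jar C) = (2/6)(4/5) = 4/15; P(data | jar D) = (1/5)(4/4) = 1/5.
Multiplying each by its prior: 1/4 · 8/33 = 2/33, 1/4 · 1/5 = 1/20, 1/4 · 4/15 = 1/15, 1/4 · 1/5 = 1/20; these sum to 5/22.
Normalising, the posterior is P(jar A | data) = 4/15, P(jar B | data) = 11/50, P(jar C | data) = 22/75, P(jar D | data) = 11/50.
The predictive probability is P(yellow next | data) = (3/10)(4/15) + (0)(11/50) + (1/4)(22/75) + (0)(11/50) = 23/150.

0.153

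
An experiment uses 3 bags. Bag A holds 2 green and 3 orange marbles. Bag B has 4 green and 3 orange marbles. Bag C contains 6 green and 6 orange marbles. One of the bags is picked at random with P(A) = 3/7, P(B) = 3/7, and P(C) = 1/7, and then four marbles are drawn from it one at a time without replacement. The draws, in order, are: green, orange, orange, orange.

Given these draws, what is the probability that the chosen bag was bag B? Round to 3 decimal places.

Under each hypothesis, the probability of the observed sequence is: P(data | bag A) = (2/5)(3/4)(2/3)(1/2) = 0.1; P(data | bag B) = (4/7)(3/6)(2/5)(1/4) = 0.028571; P(data | bag C) = (6/12)(6/11)(5/10)(4/9) = 0.060606.
Weighting by the prior gives 3/7 · 0.1 = 0.042857, 3/7 · 0.028571 = 0.012245, 1/7 · 0.060606 = 0.008658; with total 0.06376.
By Bayes' rule, P(bag B | data) = (0.012245) / (0.06376) = 0.19205.

0.192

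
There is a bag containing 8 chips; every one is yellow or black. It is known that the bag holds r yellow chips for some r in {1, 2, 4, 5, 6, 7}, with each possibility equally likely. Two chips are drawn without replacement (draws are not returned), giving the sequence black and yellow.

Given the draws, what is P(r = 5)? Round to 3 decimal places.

0.217

Under each hypothesis, the probability of the observed sequence is: P(data | r = 1) = (7/8)(1/7) = 1/8; P(data | r = 2) = (6/8)(2/7) = 3/14; P(data | r = 4) = (4/8)(4/7) = 2/7; P(data | r = 5) = (3/8)(5/7) = 15/56; P(data | r = 6) = (2/8)(6/7) = 3/14; P(data | r = 7) = (1/8)(7/7) = 1/8.
The prior-weighted likelihoods are 1/6 · 1/8 = 1/48, 1/6 · 3/14 = 1/28, 1/6 · 2/7 = 1/21, 1/6 · 15/56 = 5/112, 1/6 · 3/14 = 1/28, 1/6 · 1/8 = 1/48; with total 23/112.
Hence P(r = 5 | data) = (5/112) / (23/112) = 5/23.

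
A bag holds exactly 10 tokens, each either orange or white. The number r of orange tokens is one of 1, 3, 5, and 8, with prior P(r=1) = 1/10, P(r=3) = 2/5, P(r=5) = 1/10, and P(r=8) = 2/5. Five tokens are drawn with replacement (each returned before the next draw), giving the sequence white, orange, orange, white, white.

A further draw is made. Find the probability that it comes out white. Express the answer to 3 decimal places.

0.618

For each hypothesis, P(data | H) works out to: P(data | r = 1) = (9/10)(1/10)(1/10)(9/10)(9/10) = 0.00729; P(data | r = 3) = (7/10)(3/10)(3/10)(7/10)(7/10) = 0.03087; P(data | r = 5) = (5/10)(5/10)(5/10)(5/10)(5/10) = 0.03125; P(data | r = 8) = (2/10)(8/10)(8/10)(2/10)(2/10) = 0.00512.
Multiplying each by its prior: 1/10 · 0.00729 = 0.000729, 2/5 · 0.03087 = 0.012348, 1/10 · 0.03125 = 0.003125, 2/5 · 0.00512 = 0.002048; with total 0.01825.
Dividing through by the total gives posterior P(r = 1 | data) = 0.039945, P(r = 3 | data) = 0.6766, P(r = 5 | data) = 0.17123, P(r = 8 | data) = 0.11222.
So P(white next | data) = Σ P(white next | H) P(H | data) = (9/10)(0.039945) + (7/10)(0.6766) + (1/2)(0.17123) + (1/5)(0.11222) = 0.61763.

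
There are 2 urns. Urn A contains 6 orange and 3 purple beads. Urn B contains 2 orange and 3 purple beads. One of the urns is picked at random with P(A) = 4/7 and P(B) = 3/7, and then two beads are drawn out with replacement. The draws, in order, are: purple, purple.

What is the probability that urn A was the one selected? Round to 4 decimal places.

For each hypothesis, P(data | H) works out to: P(data | urn A) = (3/9)(3/9) = 1/9; P(data | urn B) = (3/5)(3/5) = 9/25.
The prior-weighted likelihoods are 4/7 · 1/9 = 4/63, 3/7 · 9/25 = 27/175; these sum to 49/225.
So P(urn A | data) = (4/63) / (49/225) = 100/343.

0.2915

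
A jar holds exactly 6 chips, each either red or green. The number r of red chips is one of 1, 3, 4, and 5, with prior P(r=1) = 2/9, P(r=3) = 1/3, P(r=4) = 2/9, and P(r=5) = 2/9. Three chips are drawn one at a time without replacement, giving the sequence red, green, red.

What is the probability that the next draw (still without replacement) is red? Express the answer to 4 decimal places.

0.6338

Compute the likelihood of the observed sequence for each case: P(data | r = 1) = (1/6)(5/5)(0/4) = 0; P(data | r = 3) = (3/6)(3/5)(2/4) = 3/20; P(data | r = 4) = (4/6)(2/5)(3/4) = 1/5; P(data | r = 5) = (5/6)(1/5)(4/4) = 1/6.
The prior-weighted likelihoods are 2/9 · 0 = 0, 1/3 · 3/20 = 1/20, 2/9 · 1/5 = 2/45, 2/9 · 1/6 = 1/27; summing to 71/540.
Dividing through by the total gives posterior P(r = 1 | data) = 0, P(r = 3 | data) = 27/71, P(r = 4 | data) = 24/71, P(r = 5 | data) = 20/71.
Averaging over the posterior, P(red next | data) = (1/3)(27/71) + (2/3)(24/71) + (1)(20/71) = 45/71.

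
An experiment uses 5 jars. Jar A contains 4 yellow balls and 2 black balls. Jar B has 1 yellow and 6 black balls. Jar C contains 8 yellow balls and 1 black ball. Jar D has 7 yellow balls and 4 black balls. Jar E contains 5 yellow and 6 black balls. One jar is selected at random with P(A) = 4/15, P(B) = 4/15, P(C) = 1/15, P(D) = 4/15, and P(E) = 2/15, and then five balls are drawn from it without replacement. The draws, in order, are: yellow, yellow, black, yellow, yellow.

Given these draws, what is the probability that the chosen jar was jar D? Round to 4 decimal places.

0.3752

Compute the likelihood of the observed sequence for each case: P(data | jar A) = (4/6)(3/5)(2/4)(2/3)(1/2) = 0.066667; P(data | jar B) = (1/7)(0/6) = 0; P(data | jar C) = (8/9)(7/8)(1/7)(6/6)(5/5) = 0.11111; P(data | jar D) = (7/11)(6/10)(4/9)(5/8)(4/7) = 0.060606; P(data | jar E) = (5/11)(4/10)(6/9)(3/8)(2/7) = 0.012987.
Multiplying each by its prior: 4/15 · 0.066667 = 0.017778, 4/15 · 0 = 0, 1/15 · 0.11111 = 0.0074074, 4/15 · 0.060606 = 0.016162, 2/15 · 0.012987 = 0.0017316; with total 0.043078.
By Bayes' rule, P(jar D | data) = (0.016162) / (0.043078) = 0.37517.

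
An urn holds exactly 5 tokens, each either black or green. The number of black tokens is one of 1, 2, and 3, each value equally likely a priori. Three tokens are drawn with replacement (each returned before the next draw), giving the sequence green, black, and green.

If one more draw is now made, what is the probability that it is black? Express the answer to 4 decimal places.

Under each hypothesis, the probability of the observed sequence is: P(data | r = 1) = (4/5)(1/5)(4/5) = 16/125; P(data | r = 2) = (3/5)(2/5)(3/5) = 18/125; P(data | r = 3) = (2/5)(3/5)(2/5) = 12/125.
Multiplying each by its prior: 1/3 · 16/125 = 16/375, 1/3 · 18/125 = 6/125, 1/3 · 12/125 = 4/125; these sum to 46/375.
Dividing through by the total gives posterior P(r = 1 | data) = 8/23, P(r = 2 | data) = 9/23, P(r = 3 | data) = 6/23.
The predictive probability is P(black next | data) = (1/5)(8/23) + (2/5)(9/23) + (3/5)(6/23) = 44/115.

0.3826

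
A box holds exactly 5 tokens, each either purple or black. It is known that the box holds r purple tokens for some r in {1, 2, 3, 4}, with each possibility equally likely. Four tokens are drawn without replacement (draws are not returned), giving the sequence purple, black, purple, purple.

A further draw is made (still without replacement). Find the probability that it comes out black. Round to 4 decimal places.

0.3333

Under each hypothesis, the probability of the observed sequence is: P(data | r = 1) = (1/5)(4/4)(0/3) = 0; P(data | r = 2) = (2/5)(3/4)(1/3)(0/2) = 0; P(data | r = 3) = (3/5)(2/4)(2/3)(1/2) = 1/10; P(data | r = 4) = (4/5)(1/4)(3/3)(2/2) = 1/5.
The prior-weighted likelihoods are 1/4 · 0 = 0, 1/4 · 0 = 0, 1/4 · 1/10 = 1/40, 1/4 · 1/5 = 1/20; summing to 3/40.
The posterior is then P(r = 1 | data) = 0, P(r = 2 | data) = 0, P(r = 3 | data) = 1/3, P(r = 4 | data) = 2/3.
So P(black next | data) = Σ P(black next | H) P(H | data) = (1)(1/3) + (0)(2/3) = 1/3.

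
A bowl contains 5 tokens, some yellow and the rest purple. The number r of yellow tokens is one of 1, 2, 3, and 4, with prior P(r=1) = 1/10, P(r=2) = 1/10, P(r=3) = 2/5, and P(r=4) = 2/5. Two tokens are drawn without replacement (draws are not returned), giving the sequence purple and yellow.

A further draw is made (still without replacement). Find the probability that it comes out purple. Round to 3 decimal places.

0.320

Under each hypothesis, the probability of the observed sequence is: P(data | r = 1) = (4/5)(1/4) = 1/5; P(data | r = 2) = (3/5)(2/4) = 3/10; P(data | r = 3) = (2/5)(3/4) = 3/10; P(data | r = 4) = (1/5)(4/4) = 1/5.
Weighting by the prior gives 1/10 · 1/5 = 1/50, 1/10 · 3/10 = 3/100, 2/5 · 3/10 = 3/25, 2/5 · 1/5 = 2/25; with total 1/4.
Dividing through by the total gives posterior P(r = 1 | data) = 2/25, P(r = 2 | data) = 3/25, P(r = 3 | data) = 12/25, P(r = 4 | data) = 8/25.
The predictive probability is P(purple next | data) = (1)(2/25) + (2/3)(3/25) + (1/3)(12/25) + (0)(8/25) = 8/25.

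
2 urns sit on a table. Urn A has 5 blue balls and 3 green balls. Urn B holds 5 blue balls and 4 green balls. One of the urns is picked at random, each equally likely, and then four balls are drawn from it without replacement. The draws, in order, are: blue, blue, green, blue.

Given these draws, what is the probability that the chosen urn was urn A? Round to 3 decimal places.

For each hypothesis, P(data | H) works out to: P(data | urn A) = (5/8)(4/7)(3/6)(3/5) = 3/28; P(data | urn B) = (5/9)(4/8)(4/7)(3/6) = 5/63.
Multiplying each by its prior: 1/2 · 3/28 = 3/56, 1/2 · 5/63 = 5/126; with total 47/504.
Hence P(urn A | data) = (3/56) / (47/504) = 27/47.

0.574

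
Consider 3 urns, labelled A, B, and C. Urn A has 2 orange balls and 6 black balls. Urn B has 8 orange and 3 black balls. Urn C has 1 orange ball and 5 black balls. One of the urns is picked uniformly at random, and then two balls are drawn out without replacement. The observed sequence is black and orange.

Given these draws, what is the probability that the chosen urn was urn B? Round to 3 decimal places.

0.364

Compute the likelihood of the observed sequence for each case: P(data | urn A) = (6/8)(2/7) = 0.21429; P(data | urn B) = (3/11)(8/10) = 0.21818; P(data | urn C) = (5/6)(1/5) = 0.16667.
The prior-weighted likelihoods are 1/3 · 0.21429 = 0.071429, 1/3 · 0.21818 = 0.072727, 1/3 · 0.16667 = 0.055556; summing to 0.19971.
So P(urn B | data) = (0.072727) / (0.19971) = 0.36416.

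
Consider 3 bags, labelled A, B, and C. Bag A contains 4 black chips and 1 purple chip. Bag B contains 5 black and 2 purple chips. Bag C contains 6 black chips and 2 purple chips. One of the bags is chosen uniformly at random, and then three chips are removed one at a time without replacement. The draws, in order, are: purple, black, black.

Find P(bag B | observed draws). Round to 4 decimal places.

For each hypothesis, P(data | H) works out to: P(data | bag A) = (1/5)(4/4)(3/3) = 0.2; P(data | bag B) = (2/7)(5/6)(4/5) = 0.19048; P(data | bag C) = (2/8)(6/7)(5/6) = 0.17857.
Weighting by the prior gives 1/3 · 0.2 = 0.066667, 1/3 · 0.19048 = 0.063492, 1/3 · 0.17857 = 0.059524; these sum to 0.18968.
By Bayes' rule, P(bag B | data) = (0.063492) / (0.18968) = 0.33473.

0.3347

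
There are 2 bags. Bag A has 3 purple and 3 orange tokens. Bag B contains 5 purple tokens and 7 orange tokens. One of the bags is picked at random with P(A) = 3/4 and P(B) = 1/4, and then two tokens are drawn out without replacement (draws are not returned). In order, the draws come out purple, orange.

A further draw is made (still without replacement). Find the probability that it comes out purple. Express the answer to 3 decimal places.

0.477

Compute the likelihood of the observed sequence for each case: P(data | bag A) = (3/6)(3/5) = 0.3; P(data | bag B) = (5/12)(7/11) = 0.26515.
Weighting by the prior gives 3/4 · 0.3 = 0.225, 1/4 · 0.26515 = 0.066288; these sum to 0.29129.
Normalising, the posterior is P(bag A | data) = 0.77243, P(bag B | data) = 0.22757.
Averaging over the posterior, P(purple next | data) = (1/2)(0.77243) + (2/5)(0.22757) = 0.47724.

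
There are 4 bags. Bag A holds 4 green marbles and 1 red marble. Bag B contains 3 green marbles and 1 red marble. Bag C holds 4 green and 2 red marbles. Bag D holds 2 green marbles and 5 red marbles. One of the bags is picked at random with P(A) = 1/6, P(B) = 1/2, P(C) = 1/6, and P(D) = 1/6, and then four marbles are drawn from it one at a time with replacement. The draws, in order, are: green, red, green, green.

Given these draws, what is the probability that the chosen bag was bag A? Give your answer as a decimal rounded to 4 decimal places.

0.1917

Compute the likelihood of the observed sequence for each case: P(data | bag A) = (4/5)(1/5)(4/5)(4/5) = 0.1024; P(data | bag B) = (3/4)(1/4)(3/4)(3/4) = 0.10547; P(data | bag C) = (4/6)(2/6)(4/6)(4/6) = 0.098765; P(data | bag D) = (2/7)(5/7)(2/7)(2/7) = 0.01666.
The prior-weighted likelihoods are 1/6 · 0.1024 = 0.017067, 1/2 · 0.10547 = 0.052734, 1/6 · 0.098765 = 0.016461, 1/6 · 0.01666 = 0.0027766; these sum to 0.089039.
Hence P(bag A | data) = (0.017067) / (0.089039) = 0.19168.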